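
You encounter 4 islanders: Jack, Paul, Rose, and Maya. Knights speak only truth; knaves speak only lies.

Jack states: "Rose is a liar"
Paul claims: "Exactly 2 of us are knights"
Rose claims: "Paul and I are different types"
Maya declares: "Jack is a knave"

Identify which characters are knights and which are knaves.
Jack is a knight.
Paul is a knave.
Rose is a knave.
Maya is a knave.

Verification:
- Jack (knight) says "Rose is a liar" - this is TRUE because Rose is a knave.
- Paul (knave) says "Exactly 2 of us are knights" - this is FALSE (a lie) because there are 1 knights.
- Rose (knave) says "Paul and I are different types" - this is FALSE (a lie) because Rose is a knave and Paul is a knave.
- Maya (knave) says "Jack is a knave" - this is FALSE (a lie) because Jack is a knight.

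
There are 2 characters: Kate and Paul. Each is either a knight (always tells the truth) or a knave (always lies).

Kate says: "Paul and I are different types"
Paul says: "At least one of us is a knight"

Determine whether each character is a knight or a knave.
Kate is a knave.
Paul is a knave.

Verification:
- Kate (knave) says "Paul and I are different types" - this is FALSE (a lie) because Kate is a knave and Paul is a knave.
- Paul (knave) says "At least one of us is a knight" - this is FALSE (a lie) because no one is a knight.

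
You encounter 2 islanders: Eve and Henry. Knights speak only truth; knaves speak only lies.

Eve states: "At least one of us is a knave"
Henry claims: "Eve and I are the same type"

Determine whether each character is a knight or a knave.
Eve is a knight.
Henry is a knave.

Verification:
- Eve (knight) says "At least one of us is a knave" - this is TRUE because Henry is a knave.
- Henry (knave) says "Eve and I are the same type" - this is FALSE (a lie) because Henry is a knave and Eve is a knight.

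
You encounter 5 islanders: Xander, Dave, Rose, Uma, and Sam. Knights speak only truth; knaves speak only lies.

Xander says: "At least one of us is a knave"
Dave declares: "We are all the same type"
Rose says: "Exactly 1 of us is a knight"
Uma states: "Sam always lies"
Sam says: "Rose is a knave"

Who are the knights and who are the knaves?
Xander is a knight.
Dave is a knave.
Rose is a knave.
Uma is a knave.
Sam is a knight.

Verification:
- Xander (knight) says "At least one of us is a knave" - this is TRUE because Dave, Rose, and Uma are knaves.
- Dave (knave) says "We are all the same type" - this is FALSE (a lie) because Xander and Sam are knights and Dave, Rose, and Uma are knaves.
- Rose (knave) says "Exactly 1 of us is a knight" - this is FALSE (a lie) because there are 2 knights.
- Uma (knave) says "Sam always lies" - this is FALSE (a lie) because Sam is a knight.
- Sam (knight) says "Rose is a knave" - this is TRUE because Rose is a knave.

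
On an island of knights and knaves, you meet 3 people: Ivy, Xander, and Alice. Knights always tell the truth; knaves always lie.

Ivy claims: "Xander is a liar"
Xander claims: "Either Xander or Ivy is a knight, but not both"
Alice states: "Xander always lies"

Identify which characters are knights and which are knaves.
Ivy is a knave.
Xander is a knight.
Alice is a knave.

Verification:
- Ivy (knave) says "Xander is a liar" - this is FALSE (a lie) because Xander is a knight.
- Xander (knight) says "Either Xander or Ivy is a knight, but not both" - this is TRUE because Xander is a knight and Ivy is a knave.
- Alice (knave) says "Xander always lies" - this is FALSE (a lie) because Xander is a knight.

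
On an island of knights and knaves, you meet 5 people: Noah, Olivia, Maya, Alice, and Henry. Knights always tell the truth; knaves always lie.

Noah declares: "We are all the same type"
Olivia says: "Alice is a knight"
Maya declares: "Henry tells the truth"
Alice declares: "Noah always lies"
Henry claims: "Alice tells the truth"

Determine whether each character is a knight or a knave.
Noah is a knave.
Olivia is a knight.
Maya is a knight.
Alice is a knight.
Henry is a knight.

Verification:
- Noah (knave) says "We are all the same type" - this is FALSE (a lie) because Olivia, Maya, Alice, and Henry are knights and Noah is a knave.
- Olivia (knight) says "Alice is a knight" - this is TRUE because Alice is a knight.
- Maya (knight) says "Henry tells the truth" - this is TRUE because Henry is a knight.
- Alice (knight) says "Noah always lies" - this is TRUE because Noah is a knave.
- Henry (knight) says "Alice tells the truth" - this is TRUE because Alice is a knight.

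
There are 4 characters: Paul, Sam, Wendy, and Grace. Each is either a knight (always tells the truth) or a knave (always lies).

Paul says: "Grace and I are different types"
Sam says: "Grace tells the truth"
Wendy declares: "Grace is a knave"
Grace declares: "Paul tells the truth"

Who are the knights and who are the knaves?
Paul is a knave.
Sam is a knave.
Wendy is a knight.
Grace is a knave.

Verification:
- Paul (knave) says "Grace and I are different types" - this is FALSE (a lie) because Paul is a knave and Grace is a knave.
- Sam (knave) says "Grace tells the truth" - this is FALSE (a lie) because Grace is a knave.
- Wendy (knight) says "Grace is a knave" - this is TRUE because Grace is a knave.
- Grace (knave) says "Paul tells the truth" - this is FALSE (a lie) because Paul is a knave.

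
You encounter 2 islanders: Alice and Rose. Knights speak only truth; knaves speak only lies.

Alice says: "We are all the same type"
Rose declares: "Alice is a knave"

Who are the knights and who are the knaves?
Alice is a knave.
Rose is a knight.

Verification:
- Alice (knave) says "We are all the same type" - this is FALSE (a lie) because Rose is a knight and Alice is a knave.
- Rose (knight) says "Alice is a knave" - this is TRUE because Alice is a knave.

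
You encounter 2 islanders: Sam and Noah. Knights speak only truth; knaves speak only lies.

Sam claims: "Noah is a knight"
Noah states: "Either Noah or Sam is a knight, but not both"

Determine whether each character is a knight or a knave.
Sam is a knave.
Noah is a knave.

Verification:
- Sam (knave) says "Noah is a knight" - this is FALSE (a lie) because Noah is a knave.
- Noah (knave) says "Either Noah or Sam is a knight, but not both" - this is FALSE (a lie) because Noah is a knave and Sam is a knave.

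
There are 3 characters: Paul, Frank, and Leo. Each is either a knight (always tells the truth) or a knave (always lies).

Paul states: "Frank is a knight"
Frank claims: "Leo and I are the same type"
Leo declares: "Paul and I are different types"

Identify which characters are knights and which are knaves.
Paul is a knave.
Frank is a knave.
Leo is a knight.

Verification:
- Paul (knave) says "Frank is a knight" - this is FALSE (a lie) because Frank is a knave.
- Frank (knave) says "Leo and I are the same type" - this is FALSE (a lie) because Frank is a knave and Leo is a knight.
- Leo (knight) says "Paul and I are different types" - this is TRUE because Leo is a knight and Paul is a knave.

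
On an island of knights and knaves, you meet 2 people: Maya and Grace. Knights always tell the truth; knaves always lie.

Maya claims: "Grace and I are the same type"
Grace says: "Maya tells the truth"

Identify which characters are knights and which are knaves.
Maya is a knight.
Grace is a knight.

Verification:
- Maya (knight) says "Grace and I are the same type" - this is TRUE because Maya is a knight and Grace is a knight.
- Grace (knight) says "Maya tells the truth" - this is TRUE because Maya is a knight.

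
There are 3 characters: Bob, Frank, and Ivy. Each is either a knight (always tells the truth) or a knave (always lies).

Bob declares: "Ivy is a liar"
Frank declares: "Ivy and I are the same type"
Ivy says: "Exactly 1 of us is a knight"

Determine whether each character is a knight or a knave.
Bob is a knave.
Frank is a knave.
Ivy is a knight.

Verification:
- Bob (knave) says "Ivy is a liar" - this is FALSE (a lie) because Ivy is a knight.
- Frank (knave) says "Ivy and I are the same type" - this is FALSE (a lie) because Frank is a knave and Ivy is a knight.
- Ivy (knight) says "Exactly 1 of us is a knight" - this is TRUE because there are 1 knights.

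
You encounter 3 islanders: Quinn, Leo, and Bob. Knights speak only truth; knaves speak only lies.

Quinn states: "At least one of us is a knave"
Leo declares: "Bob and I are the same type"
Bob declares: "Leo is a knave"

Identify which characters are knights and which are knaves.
Quinn is a knight.
Leo is a knave.
Bob is a knight.

Verification:
- Quinn (knight) says "At least one of us is a knave" - this is TRUE because Leo is a knave.
- Leo (knave) says "Bob and I are the same type" - this is FALSE (a lie) because Leo is a knave and Bob is a knight.
- Bob (knight) says "Leo is a knave" - this is TRUE because Leo is a knave.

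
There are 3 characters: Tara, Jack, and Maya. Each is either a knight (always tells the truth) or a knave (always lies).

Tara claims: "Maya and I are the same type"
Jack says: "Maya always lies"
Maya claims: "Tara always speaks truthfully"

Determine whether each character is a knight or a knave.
Tara is a knight.
Jack is a knave.
Maya is a knight.

Verification:
- Tara (knight) says "Maya and I are the same type" - this is TRUE because Tara is a knight and Maya is a knight.
- Jack (knave) says "Maya always lies" - this is FALSE (a lie) because Maya is a knight.
- Maya (knight) says "Tara always speaks truthfully" - this is TRUE because Tara is a knight.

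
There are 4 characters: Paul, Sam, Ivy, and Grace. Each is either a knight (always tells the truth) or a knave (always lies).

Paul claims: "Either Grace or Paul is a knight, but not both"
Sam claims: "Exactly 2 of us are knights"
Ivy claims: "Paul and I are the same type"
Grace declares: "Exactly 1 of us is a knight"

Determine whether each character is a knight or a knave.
Paul is a knight.
Sam is a knight.
Ivy is a knave.
Grace is a knave.

Verification:
- Paul (knight) says "Either Grace or Paul is a knight, but not both" - this is TRUE because Grace is a knave and Paul is a knight.
- Sam (knight) says "Exactly 2 of us are knights" - this is TRUE because there are 2 knights.
- Ivy (knave) says "Paul and I are the same type" - this is FALSE (a lie) because Ivy is a knave and Paul is a knight.
- Grace (knave) says "Exactly 1 of us is a knight" - this is FALSE (a lie) because there are 2 knights.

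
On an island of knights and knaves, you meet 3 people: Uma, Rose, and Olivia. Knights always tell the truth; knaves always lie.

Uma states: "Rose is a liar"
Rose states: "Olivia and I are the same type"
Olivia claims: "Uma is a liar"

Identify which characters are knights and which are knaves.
Uma is a knave.
Rose is a knight.
Olivia is a knight.

Verification:
- Uma (knave) says "Rose is a liar" - this is FALSE (a lie) because Rose is a knight.
- Rose (knight) says "Olivia and I are the same type" - this is TRUE because Rose is a knight and Olivia is a knight.
- Olivia (knight) says "Uma is a liar" - this is TRUE because Uma is a knave.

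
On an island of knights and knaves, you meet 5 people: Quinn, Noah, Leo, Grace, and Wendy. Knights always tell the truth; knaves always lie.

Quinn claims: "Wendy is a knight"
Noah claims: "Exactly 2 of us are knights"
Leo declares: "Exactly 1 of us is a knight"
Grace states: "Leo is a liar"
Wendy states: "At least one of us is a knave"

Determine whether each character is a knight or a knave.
Quinn is a knight.
Noah is a knave.
Leo is a knave.
Grace is a knight.
Wendy is a knight.

Verification:
- Quinn (knight) says "Wendy is a knight" - this is TRUE because Wendy is a knight.
- Noah (knave) says "Exactly 2 of us are knights" - this is FALSE (a lie) because there are 3 knights.
- Leo (knave) says "Exactly 1 of us is a knight" - this is FALSE (a lie) because there are 3 knights.
- Grace (knight) says "Leo is a liar" - this is TRUE because Leo is a knave.
- Wendy (knight) says "At least one of us is a knave" - this is TRUE because Noah and Leo are knaves.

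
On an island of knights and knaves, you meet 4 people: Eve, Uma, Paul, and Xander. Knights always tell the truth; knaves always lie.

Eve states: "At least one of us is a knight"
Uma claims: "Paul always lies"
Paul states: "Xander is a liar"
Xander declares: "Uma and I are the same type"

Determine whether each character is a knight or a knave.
Eve is a knight.
Uma is a knight.
Paul is a knave.
Xander is a knight.

Verification:
- Eve (knight) says "At least one of us is a knight" - this is TRUE because Eve, Uma, and Xander are knights.
- Uma (knight) says "Paul always lies" - this is TRUE because Paul is a knave.
- Paul (knave) says "Xander is a liar" - this is FALSE (a lie) because Xander is a knight.
- Xander (knight) says "Uma and I are the same type" - this is TRUE because Xander is a knight and Uma is a knight.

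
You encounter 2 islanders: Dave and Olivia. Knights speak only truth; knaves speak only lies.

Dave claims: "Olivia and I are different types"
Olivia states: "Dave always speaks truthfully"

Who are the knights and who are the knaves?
Dave is a knave.
Olivia is a knave.

Verification:
- Dave (knave) says "Olivia and I are different types" - this is FALSE (a lie) because Dave is a knave and Olivia is a knave.
- Olivia (knave) says "Dave always speaks truthfully" - this is FALSE (a lie) because Dave is a knave.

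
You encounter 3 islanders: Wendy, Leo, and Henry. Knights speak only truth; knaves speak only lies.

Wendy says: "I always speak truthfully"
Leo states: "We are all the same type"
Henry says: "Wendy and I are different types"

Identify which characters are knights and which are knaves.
Wendy is a knave.
Leo is a knave.
Henry is a knight.

Verification:
- Wendy (knave) says "I always speak truthfully" - this is FALSE (a lie) because Wendy is a knave.
- Leo (knave) says "We are all the same type" - this is FALSE (a lie) because Henry is a knight and Wendy and Leo are knaves.
- Henry (knight) says "Wendy and I are different types" - this is TRUE because Henry is a knight and Wendy is a knave.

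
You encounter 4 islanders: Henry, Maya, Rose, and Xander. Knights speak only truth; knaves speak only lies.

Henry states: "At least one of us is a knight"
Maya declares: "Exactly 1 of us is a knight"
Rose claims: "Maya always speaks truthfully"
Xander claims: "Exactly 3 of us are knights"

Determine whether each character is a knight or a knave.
Henry is a knave.
Maya is a knave.
Rose is a knave.
Xander is a knave.

Verification:
- Henry (knave) says "At least one of us is a knight" - this is FALSE (a lie) because no one is a knight.
- Maya (knave) says "Exactly 1 of us is a knight" - this is FALSE (a lie) because there are 0 knights.
- Rose (knave) says "Maya always speaks truthfully" - this is FALSE (a lie) because Maya is a knave.
- Xander (knave) says "Exactly 3 of us are knights" - this is FALSE (a lie) because there are 0 knights.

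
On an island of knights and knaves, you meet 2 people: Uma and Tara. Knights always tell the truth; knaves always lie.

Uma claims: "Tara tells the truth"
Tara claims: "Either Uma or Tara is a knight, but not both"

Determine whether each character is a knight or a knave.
Uma is a knave.
Tara is a knave.

Verification:
- Uma (knave) says "Tara tells the truth" - this is FALSE (a lie) because Tara is a knave.
- Tara (knave) says "Either Uma or Tara is a knight, but not both" - this is FALSE (a lie) because Uma is a knave and Tara is a knave.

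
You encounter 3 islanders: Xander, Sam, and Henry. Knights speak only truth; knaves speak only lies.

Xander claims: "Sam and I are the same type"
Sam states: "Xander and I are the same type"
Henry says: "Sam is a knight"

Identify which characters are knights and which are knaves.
Xander is a knight.
Sam is a knight.
Henry is a knight.

Verification:
- Xander (knight) says "Sam and I are the same type" - this is TRUE because Xander is a knight and Sam is a knight.
- Sam (knight) says "Xander and I are the same type" - this is TRUE because Sam is a knight and Xander is a knight.
- Henry (knight) says "Sam is a knight" - this is TRUE because Sam is a knight.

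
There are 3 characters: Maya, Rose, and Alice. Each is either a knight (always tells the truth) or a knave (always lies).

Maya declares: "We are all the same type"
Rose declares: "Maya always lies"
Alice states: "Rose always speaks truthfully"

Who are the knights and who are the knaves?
Maya is a knave.
Rose is a knight.
Alice is a knight.

Verification:
- Maya (knave) says "We are all the same type" - this is FALSE (a lie) because Rose and Alice are knights and Maya is a knave.
- Rose (knight) says "Maya always lies" - this is TRUE because Maya is a knave.
- Alice (knight) says "Rose always speaks truthfully" - this is TRUE because Rose is a knight.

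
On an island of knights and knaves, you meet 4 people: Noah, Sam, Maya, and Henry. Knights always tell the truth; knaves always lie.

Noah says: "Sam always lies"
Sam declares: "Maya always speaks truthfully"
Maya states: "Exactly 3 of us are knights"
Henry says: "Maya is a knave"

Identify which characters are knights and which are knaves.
Noah is a knight.
Sam is a knave.
Maya is a knave.
Henry is a knight.

Verification:
- Noah (knight) says "Sam always lies" - this is TRUE because Sam is a knave.
- Sam (knave) says "Maya always speaks truthfully" - this is FALSE (a lie) because Maya is a knave.
- Maya (knave) says "Exactly 3 of us are knights" - this is FALSE (a lie) because there are 2 knights.
- Henry (knight) says "Maya is a knave" - this is TRUE because Maya is a knave.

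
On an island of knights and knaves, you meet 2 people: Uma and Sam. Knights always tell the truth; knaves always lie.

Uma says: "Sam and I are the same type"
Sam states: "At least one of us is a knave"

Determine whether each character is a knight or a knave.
Uma is a knave.
Sam is a knight.

Verification:
- Uma (knave) says "Sam and I are the same type" - this is FALSE (a lie) because Uma is a knave and Sam is a knight.
- Sam (knight) says "At least one of us is a knave" - this is TRUE because Uma is a knave.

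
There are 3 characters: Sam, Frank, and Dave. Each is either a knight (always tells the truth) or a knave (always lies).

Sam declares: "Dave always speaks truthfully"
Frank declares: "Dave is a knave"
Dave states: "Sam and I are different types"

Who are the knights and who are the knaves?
Sam is a knave.
Frank is a knight.
Dave is a knave.

Verification:
- Sam (knave) says "Dave always speaks truthfully" - this is FALSE (a lie) because Dave is a knave.
- Frank (knight) says "Dave is a knave" - this is TRUE because Dave is a knave.
- Dave (knave) says "Sam and I are different types" - this is FALSE (a lie) because Dave is a knave and Sam is a knave.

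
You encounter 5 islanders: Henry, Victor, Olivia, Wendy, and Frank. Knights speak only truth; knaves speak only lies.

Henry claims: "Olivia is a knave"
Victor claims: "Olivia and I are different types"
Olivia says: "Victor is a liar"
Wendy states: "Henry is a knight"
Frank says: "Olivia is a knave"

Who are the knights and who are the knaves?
Henry is a knight.
Victor is a knight.
Olivia is a knave.
Wendy is a knight.
Frank is a knight.

Verification:
- Henry (knight) says "Olivia is a knave" - this is TRUE because Olivia is a knave.
- Victor (knight) says "Olivia and I are different types" - this is TRUE because Victor is a knight and Olivia is a knave.
- Olivia (knave) says "Victor is a liar" - this is FALSE (a lie) because Victor is a knight.
- Wendy (knight) says "Henry is a knight" - this is TRUE because Henry is a knight.
- Frank (knight) says "Olivia is a knave" - this is TRUE because Olivia is a knave.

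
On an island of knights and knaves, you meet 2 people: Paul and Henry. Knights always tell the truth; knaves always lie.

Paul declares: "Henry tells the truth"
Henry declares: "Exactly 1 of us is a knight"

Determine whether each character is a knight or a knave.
Paul is a knave.
Henry is a knave.

Verification:
- Paul (knave) says "Henry tells the truth" - this is FALSE (a lie) because Henry is a knave.
- Henry (knave) says "Exactly 1 of us is a knight" - this is FALSE (a lie) because there are 0 knights.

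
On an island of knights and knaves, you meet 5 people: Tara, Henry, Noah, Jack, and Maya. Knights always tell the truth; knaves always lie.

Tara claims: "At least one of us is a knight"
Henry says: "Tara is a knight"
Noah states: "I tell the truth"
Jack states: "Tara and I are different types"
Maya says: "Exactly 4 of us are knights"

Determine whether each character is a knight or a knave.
Tara is a knave.
Henry is a knave.
Noah is a knave.
Jack is a knave.
Maya is a knave.

Verification:
- Tara (knave) says "At least one of us is a knight" - this is FALSE (a lie) because no one is a knight.
- Henry (knave) says "Tara is a knight" - this is FALSE (a lie) because Tara is a knave.
- Noah (knave) says "I tell the truth" - this is FALSE (a lie) because Noah is a knave.
- Jack (knave) says "Tara and I are different types" - this is FALSE (a lie) because Jack is a knave and Tara is a knave.
- Maya (knave) says "Exactly 4 of us are knights" - this is FALSE (a lie) because there are 0 knights.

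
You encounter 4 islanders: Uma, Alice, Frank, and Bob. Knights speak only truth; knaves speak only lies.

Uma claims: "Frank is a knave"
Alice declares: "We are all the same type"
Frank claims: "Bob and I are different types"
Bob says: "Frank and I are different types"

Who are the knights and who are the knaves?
Uma is a knight.
Alice is a knave.
Frank is a knave.
Bob is a knave.

Verification:
- Uma (knight) says "Frank is a knave" - this is TRUE because Frank is a knave.
- Alice (knave) says "We are all the same type" - this is FALSE (a lie) because Uma is a knight and Alice, Frank, and Bob are knaves.
- Frank (knave) says "Bob and I are different types" - this is FALSE (a lie) because Frank is a knave and Bob is a knave.
- Bob (knave) says "Frank and I are different types" - this is FALSE (a lie) because Bob is a knave and Frank is a knave.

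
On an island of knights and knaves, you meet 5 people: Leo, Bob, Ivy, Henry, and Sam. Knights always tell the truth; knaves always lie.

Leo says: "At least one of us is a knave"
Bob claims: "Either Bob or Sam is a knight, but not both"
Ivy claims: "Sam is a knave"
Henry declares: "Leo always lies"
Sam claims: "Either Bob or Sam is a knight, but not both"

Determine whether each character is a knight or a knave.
Leo is a knight.
Bob is a knave.
Ivy is a knight.
Henry is a knave.
Sam is a knave.

Verification:
- Leo (knight) says "At least one of us is a knave" - this is TRUE because Bob, Henry, and Sam are knaves.
- Bob (knave) says "Either Bob or Sam is a knight, but not both" - this is FALSE (a lie) because Bob is a knave and Sam is a knave.
- Ivy (knight) says "Sam is a knave" - this is TRUE because Sam is a knave.
- Henry (knave) says "Leo always lies" - this is FALSE (a lie) because Leo is a knight.
- Sam (knave) says "Either Bob or Sam is a knight, but not both" - this is FALSE (a lie) because Bob is a knave and Sam is a knave.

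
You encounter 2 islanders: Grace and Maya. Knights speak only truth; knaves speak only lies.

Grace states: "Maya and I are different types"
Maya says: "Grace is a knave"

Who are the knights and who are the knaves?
Grace is a knight.
Maya is a knave.

Verification:
- Grace (knight) says "Maya and I are different types" - this is TRUE because Grace is a knight and Maya is a knave.
- Maya (knave) says "Grace is a knave" - this is FALSE (a lie) because Grace is a knight.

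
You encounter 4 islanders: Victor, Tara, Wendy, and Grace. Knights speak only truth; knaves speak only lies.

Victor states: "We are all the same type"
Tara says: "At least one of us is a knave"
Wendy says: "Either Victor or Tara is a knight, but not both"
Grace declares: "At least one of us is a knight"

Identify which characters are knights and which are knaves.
Victor is a knave.
Tara is a knight.
Wendy is a knight.
Grace is a knight.

Verification:
- Victor (knave) says "We are all the same type" - this is FALSE (a lie) because Tara, Wendy, and Grace are knights and Victor is a knave.
- Tara (knight) says "At least one of us is a knave" - this is TRUE because Victor is a knave.
- Wendy (knight) says "Either Victor or Tara is a knight, but not both" - this is TRUE because Victor is a knave and Tara is a knight.
- Grace (knight) says "At least one of us is a knight" - this is TRUE because Tara, Wendy, and Grace are knights.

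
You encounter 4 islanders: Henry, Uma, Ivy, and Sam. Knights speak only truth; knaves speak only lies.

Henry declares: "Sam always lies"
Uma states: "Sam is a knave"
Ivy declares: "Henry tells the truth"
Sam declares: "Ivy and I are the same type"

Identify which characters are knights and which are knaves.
Henry is a knight.
Uma is a knight.
Ivy is a knight.
Sam is a knave.

Verification:
- Henry (knight) says "Sam always lies" - this is TRUE because Sam is a knave.
- Uma (knight) says "Sam is a knave" - this is TRUE because Sam is a knave.
- Ivy (knight) says "Henry tells the truth" - this is TRUE because Henry is a knight.
- Sam (knave) says "Ivy and I are the same type" - this is FALSE (a lie) because Sam is a knave and Ivy is a knight.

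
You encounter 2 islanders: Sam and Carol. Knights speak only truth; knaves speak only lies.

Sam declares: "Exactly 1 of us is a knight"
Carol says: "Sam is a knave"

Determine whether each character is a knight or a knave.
Sam is a knight.
Carol is a knave.

Verification:
- Sam (knight) says "Exactly 1 of us is a knight" - this is TRUE because there are 1 knights.
- Carol (knave) says "Sam is a knave" - this is FALSE (a lie) because Sam is a knight.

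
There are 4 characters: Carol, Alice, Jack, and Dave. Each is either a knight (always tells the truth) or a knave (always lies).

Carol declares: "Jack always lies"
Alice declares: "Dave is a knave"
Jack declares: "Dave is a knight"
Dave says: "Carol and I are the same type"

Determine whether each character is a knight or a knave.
Carol is a knight.
Alice is a knight.
Jack is a knave.
Dave is a knave.

Verification:
- Carol (knight) says "Jack always lies" - this is TRUE because Jack is a knave.
- Alice (knight) says "Dave is a knave" - this is TRUE because Dave is a knave.
- Jack (knave) says "Dave is a knight" - this is FALSE (a lie) because Dave is a knave.
- Dave (knave) says "Carol and I are the same type" - this is FALSE (a lie) because Dave is a knave and Carol is a knight.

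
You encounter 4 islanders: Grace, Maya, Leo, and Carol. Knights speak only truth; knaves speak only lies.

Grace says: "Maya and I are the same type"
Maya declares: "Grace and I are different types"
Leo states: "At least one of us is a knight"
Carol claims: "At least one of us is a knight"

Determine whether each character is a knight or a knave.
Grace is a knave.
Maya is a knight.
Leo is a knight.
Carol is a knight.

Verification:
- Grace (knave) says "Maya and I are the same type" - this is FALSE (a lie) because Grace is a knave and Maya is a knight.
- Maya (knight) says "Grace and I are different types" - this is TRUE because Maya is a knight and Grace is a knave.
- Leo (knight) says "At least one of us is a knight" - this is TRUE because Maya, Leo, and Carol are knights.
- Carol (knight) says "At least one of us is a knight" - this is TRUE because Maya, Leo, and Carol are knights.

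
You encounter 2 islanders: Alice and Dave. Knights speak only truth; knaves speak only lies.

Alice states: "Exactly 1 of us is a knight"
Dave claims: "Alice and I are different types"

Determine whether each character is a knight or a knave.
Alice is a knave.
Dave is a knave.

Verification:
- Alice (knave) says "Exactly 1 of us is a knight" - this is FALSE (a lie) because there are 0 knights.
- Dave (knave) says "Alice and I are different types" - this is FALSE (a lie) because Dave is a knave and Alice is a knave.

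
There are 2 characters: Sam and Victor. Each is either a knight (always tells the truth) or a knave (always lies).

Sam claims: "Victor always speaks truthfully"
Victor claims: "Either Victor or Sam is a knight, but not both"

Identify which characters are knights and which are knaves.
Sam is a knave.
Victor is a knave.

Verification:
- Sam (knave) says "Victor always speaks truthfully" - this is FALSE (a lie) because Victor is a knave.
- Victor (knave) says "Either Victor or Sam is a knight, but not both" - this is FALSE (a lie) because Victor is a knave and Sam is a knave.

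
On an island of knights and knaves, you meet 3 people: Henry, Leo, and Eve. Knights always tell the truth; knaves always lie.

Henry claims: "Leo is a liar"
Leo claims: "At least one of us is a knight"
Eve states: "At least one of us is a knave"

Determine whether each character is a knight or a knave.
Henry is a knave.
Leo is a knight.
Eve is a knight.

Verification:
- Henry (knave) says "Leo is a liar" - this is FALSE (a lie) because Leo is a knight.
- Leo (knight) says "At least one of us is a knight" - this is TRUE because Leo and Eve are knights.
- Eve (knight) says "At least one of us is a knave" - this is TRUE because Henry is a knave.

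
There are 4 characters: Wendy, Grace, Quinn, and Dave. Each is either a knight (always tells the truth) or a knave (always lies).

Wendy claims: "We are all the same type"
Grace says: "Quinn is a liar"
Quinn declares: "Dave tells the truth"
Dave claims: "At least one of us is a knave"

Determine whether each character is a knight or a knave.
Wendy is a knave.
Grace is a knave.
Quinn is a knight.
Dave is a knight.

Verification:
- Wendy (knave) says "We are all the same type" - this is FALSE (a lie) because Quinn and Dave are knights and Wendy and Grace are knaves.
- Grace (knave) says "Quinn is a liar" - this is FALSE (a lie) because Quinn is a knight.
- Quinn (knight) says "Dave tells the truth" - this is TRUE because Dave is a knight.
- Dave (knight) says "At least one of us is a knave" - this is TRUE because Wendy and Grace are knaves.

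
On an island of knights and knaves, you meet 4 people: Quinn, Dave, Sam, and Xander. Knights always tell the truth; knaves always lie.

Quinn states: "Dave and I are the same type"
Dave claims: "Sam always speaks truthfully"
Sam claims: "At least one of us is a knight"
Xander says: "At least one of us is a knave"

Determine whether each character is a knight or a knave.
Quinn is a knave.
Dave is a knight.
Sam is a knight.
Xander is a knight.

Verification:
- Quinn (knave) says "Dave and I are the same type" - this is FALSE (a lie) because Quinn is a knave and Dave is a knight.
- Dave (knight) says "Sam always speaks truthfully" - this is TRUE because Sam is a knight.
- Sam (knight) says "At least one of us is a knight" - this is TRUE because Dave, Sam, and Xander are knights.
- Xander (knight) says "At least one of us is a knave" - this is TRUE because Quinn is a knave.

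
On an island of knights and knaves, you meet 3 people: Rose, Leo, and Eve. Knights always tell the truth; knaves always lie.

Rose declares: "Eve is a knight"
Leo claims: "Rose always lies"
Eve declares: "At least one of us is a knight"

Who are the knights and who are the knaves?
Rose is a knight.
Leo is a knave.
Eve is a knight.

Verification:
- Rose (knight) says "Eve is a knight" - this is TRUE because Eve is a knight.
- Leo (knave) says "Rose always lies" - this is FALSE (a lie) because Rose is a knight.
- Eve (knight) says "At least one of us is a knight" - this is TRUE because Rose and Eve are knights.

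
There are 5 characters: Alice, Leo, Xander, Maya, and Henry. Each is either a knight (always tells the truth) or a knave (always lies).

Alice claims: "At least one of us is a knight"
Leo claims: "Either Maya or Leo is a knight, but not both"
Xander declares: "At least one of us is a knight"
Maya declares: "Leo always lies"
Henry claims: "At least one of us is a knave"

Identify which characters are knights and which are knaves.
Alice is a knight.
Leo is a knight.
Xander is a knight.
Maya is a knave.
Henry is a knight.

Verification:
- Alice (knight) says "At least one of us is a knight" - this is TRUE because Alice, Leo, Xander, and Henry are knights.
- Leo (knight) says "Either Maya or Leo is a knight, but not both" - this is TRUE because Maya is a knave and Leo is a knight.
- Xander (knight) says "At least one of us is a knight" - this is TRUE because Alice, Leo, Xander, and Henry are knights.
- Maya (knave) says "Leo always lies" - this is FALSE (a lie) because Leo is a knight.
- Henry (knight) says "At least one of us is a knave" - this is TRUE because Maya is a knave.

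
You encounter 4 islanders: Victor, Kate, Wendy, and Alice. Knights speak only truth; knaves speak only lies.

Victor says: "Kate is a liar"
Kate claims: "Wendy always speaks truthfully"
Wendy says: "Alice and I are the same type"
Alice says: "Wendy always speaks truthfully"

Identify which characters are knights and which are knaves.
Victor is a knave.
Kate is a knight.
Wendy is a knight.
Alice is a knight.

Verification:
- Victor (knave) says "Kate is a liar" - this is FALSE (a lie) because Kate is a knight.
- Kate (knight) says "Wendy always speaks truthfully" - this is TRUE because Wendy is a knight.
- Wendy (knight) says "Alice and I are the same type" - this is TRUE because Wendy is a knight and Alice is a knight.
- Alice (knight) says "Wendy always speaks truthfully" - this is TRUE because Wendy is a knight.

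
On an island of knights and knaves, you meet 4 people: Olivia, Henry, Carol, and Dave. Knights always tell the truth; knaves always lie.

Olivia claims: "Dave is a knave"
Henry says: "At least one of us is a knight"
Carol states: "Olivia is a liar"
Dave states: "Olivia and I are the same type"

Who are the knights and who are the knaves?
Olivia is a knight.
Henry is a knight.
Carol is a knave.
Dave is a knave.

Verification:
- Olivia (knight) says "Dave is a knave" - this is TRUE because Dave is a knave.
- Henry (knight) says "At least one of us is a knight" - this is TRUE because Olivia and Henry are knights.
- Carol (knave) says "Olivia is a liar" - this is FALSE (a lie) because Olivia is a knight.
- Dave (knave) says "Olivia and I are the same type" - this is FALSE (a lie) because Dave is a knave and Olivia is a knight.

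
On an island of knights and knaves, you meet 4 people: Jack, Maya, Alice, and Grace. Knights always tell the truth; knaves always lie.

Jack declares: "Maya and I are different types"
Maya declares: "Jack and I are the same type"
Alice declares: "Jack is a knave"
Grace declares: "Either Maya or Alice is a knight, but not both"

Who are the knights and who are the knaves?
Jack is a knight.
Maya is a knave.
Alice is a knave.
Grace is a knave.

Verification:
- Jack (knight) says "Maya and I are different types" - this is TRUE because Jack is a knight and Maya is a knave.
- Maya (knave) says "Jack and I are the same type" - this is FALSE (a lie) because Maya is a knave and Jack is a knight.
- Alice (knave) says "Jack is a knave" - this is FALSE (a lie) because Jack is a knight.
- Grace (knave) says "Either Maya or Alice is a knight, but not both" - this is FALSE (a lie) because Maya is a knave and Alice is a knave.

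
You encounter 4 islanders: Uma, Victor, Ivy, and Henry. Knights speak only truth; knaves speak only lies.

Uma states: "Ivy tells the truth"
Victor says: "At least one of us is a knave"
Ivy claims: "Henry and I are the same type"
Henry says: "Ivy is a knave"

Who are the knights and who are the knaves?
Uma is a knave.
Victor is a knight.
Ivy is a knave.
Henry is a knight.

Verification:
- Uma (knave) says "Ivy tells the truth" - this is FALSE (a lie) because Ivy is a knave.
- Victor (knight) says "At least one of us is a knave" - this is TRUE because Uma and Ivy are knaves.
- Ivy (knave) says "Henry and I are the same type" - this is FALSE (a lie) because Ivy is a knave and Henry is a knight.
- Henry (knight) says "Ivy is a knave" - this is TRUE because Ivy is a knave.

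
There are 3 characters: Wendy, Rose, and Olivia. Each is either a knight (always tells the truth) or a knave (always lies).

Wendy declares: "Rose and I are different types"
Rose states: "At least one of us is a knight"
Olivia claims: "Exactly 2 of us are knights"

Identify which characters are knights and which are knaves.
Wendy is a knave.
Rose is a knave.
Olivia is a knave.

Verification:
- Wendy (knave) says "Rose and I are different types" - this is FALSE (a lie) because Wendy is a knave and Rose is a knave.
- Rose (knave) says "At least one of us is a knight" - this is FALSE (a lie) because no one is a knight.
- Olivia (knave) says "Exactly 2 of us are knights" - this is FALSE (a lie) because there are 0 knights.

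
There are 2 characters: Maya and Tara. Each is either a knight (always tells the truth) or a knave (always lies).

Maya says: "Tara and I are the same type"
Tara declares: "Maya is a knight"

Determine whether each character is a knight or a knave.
Maya is a knight.
Tara is a knight.

Verification:
- Maya (knight) says "Tara and I are the same type" - this is TRUE because Maya is a knight and Tara is a knight.
- Tara (knight) says "Maya is a knight" - this is TRUE because Maya is a knight.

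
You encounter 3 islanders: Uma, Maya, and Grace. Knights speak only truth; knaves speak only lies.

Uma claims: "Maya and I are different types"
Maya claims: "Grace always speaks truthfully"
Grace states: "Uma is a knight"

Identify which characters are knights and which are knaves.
Uma is a knave.
Maya is a knave.
Grace is a knave.

Verification:
- Uma (knave) says "Maya and I are different types" - this is FALSE (a lie) because Uma is a knave and Maya is a knave.
- Maya (knave) says "Grace always speaks truthfully" - this is FALSE (a lie) because Grace is a knave.
- Grace (knave) says "Uma is a knight" - this is FALSE (a lie) because Uma is a knave.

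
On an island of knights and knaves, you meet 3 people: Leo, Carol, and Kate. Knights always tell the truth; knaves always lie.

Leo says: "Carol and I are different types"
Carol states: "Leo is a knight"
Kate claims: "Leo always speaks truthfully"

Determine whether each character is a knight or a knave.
Leo is a knave.
Carol is a knave.
Kate is a knave.

Verification:
- Leo (knave) says "Carol and I are different types" - this is FALSE (a lie) because Leo is a knave and Carol is a knave.
- Carol (knave) says "Leo is a knight" - this is FALSE (a lie) because Leo is a knave.
- Kate (knave) says "Leo always speaks truthfully" - this is FALSE (a lie) because Leo is a knave.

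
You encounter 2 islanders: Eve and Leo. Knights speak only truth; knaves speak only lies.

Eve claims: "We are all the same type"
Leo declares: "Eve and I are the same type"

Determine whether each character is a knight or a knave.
Eve is a knight.
Leo is a knight.

Verification:
- Eve (knight) says "We are all the same type" - this is TRUE because Eve and Leo are knights.
- Leo (knight) says "Eve and I are the same type" - this is TRUE because Leo is a knight and Eve is a knight.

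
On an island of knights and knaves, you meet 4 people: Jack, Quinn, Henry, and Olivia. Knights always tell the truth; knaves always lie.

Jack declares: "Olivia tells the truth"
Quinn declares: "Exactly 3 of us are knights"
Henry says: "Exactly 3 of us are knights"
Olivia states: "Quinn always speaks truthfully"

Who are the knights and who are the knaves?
Jack is a knave.
Quinn is a knave.
Henry is a knave.
Olivia is a knave.

Verification:
- Jack (knave) says "Olivia tells the truth" - this is FALSE (a lie) because Olivia is a knave.
- Quinn (knave) says "Exactly 3 of us are knights" - this is FALSE (a lie) because there are 0 knights.
- Henry (knave) says "Exactly 3 of us are knights" - this is FALSE (a lie) because there are 0 knights.
- Olivia (knave) says "Quinn always speaks truthfully" - this is FALSE (a lie) because Quinn is a knave.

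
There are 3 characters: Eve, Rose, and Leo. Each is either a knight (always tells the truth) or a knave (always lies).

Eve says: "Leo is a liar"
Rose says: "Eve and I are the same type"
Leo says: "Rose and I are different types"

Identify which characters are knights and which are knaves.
Eve is a knight.
Rose is a knave.
Leo is a knave.

Verification:
- Eve (knight) says "Leo is a liar" - this is TRUE because Leo is a knave.
- Rose (knave) says "Eve and I are the same type" - this is FALSE (a lie) because Rose is a knave and Eve is a knight.
- Leo (knave) says "Rose and I are different types" - this is FALSE (a lie) because Leo is a knave and Rose is a knave.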